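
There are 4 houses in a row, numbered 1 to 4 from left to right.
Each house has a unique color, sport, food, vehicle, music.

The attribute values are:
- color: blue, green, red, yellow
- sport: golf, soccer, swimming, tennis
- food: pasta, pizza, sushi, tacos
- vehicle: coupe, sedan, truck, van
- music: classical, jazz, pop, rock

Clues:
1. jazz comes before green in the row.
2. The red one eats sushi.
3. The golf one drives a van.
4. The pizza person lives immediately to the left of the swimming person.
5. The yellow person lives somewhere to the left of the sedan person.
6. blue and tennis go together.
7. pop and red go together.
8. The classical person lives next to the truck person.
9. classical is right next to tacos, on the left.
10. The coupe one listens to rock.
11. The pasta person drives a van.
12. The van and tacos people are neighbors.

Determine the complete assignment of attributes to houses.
Solution:

House | Color | Sport | Food | Vehicle | Music
----------------------------------------------
  1   | yellow | golf | pasta | van | classical
  2   | blue | tennis | tacos | truck | jazz
  3   | green | soccer | pizza | coupe | rock
  4   | red | swimming | sushi | sedan | pop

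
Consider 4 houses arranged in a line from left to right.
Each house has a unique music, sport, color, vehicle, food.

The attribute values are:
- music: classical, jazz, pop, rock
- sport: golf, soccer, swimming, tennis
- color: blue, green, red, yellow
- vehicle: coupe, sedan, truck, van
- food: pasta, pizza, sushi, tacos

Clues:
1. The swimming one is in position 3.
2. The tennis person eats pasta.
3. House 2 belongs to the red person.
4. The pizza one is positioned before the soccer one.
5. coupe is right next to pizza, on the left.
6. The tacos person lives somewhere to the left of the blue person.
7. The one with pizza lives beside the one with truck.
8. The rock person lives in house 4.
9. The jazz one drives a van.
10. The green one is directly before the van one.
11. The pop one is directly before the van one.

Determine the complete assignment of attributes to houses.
Solution:

House | Music | Sport | Color | Vehicle | Food
----------------------------------------------
  1   | pop | tennis | green | coupe | pasta
  2   | jazz | golf | red | van | pizza
  3   | classical | swimming | yellow | truck | tacos
  4   | rock | soccer | blue | sedan | sushi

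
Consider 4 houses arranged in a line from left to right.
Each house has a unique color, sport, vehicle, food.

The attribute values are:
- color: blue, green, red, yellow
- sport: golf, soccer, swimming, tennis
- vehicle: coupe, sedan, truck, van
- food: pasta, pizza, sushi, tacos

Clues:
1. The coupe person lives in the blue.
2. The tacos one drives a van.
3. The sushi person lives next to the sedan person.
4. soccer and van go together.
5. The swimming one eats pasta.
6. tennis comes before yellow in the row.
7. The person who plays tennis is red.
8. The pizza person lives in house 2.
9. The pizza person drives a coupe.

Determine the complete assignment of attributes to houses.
Solution:

House | Color | Sport | Vehicle | Food
--------------------------------------
  1   | green | soccer | van | tacos
  2   | blue | golf | coupe | pizza
  3   | red | tennis | truck | sushi
  4   | yellow | swimming | sedan | pasta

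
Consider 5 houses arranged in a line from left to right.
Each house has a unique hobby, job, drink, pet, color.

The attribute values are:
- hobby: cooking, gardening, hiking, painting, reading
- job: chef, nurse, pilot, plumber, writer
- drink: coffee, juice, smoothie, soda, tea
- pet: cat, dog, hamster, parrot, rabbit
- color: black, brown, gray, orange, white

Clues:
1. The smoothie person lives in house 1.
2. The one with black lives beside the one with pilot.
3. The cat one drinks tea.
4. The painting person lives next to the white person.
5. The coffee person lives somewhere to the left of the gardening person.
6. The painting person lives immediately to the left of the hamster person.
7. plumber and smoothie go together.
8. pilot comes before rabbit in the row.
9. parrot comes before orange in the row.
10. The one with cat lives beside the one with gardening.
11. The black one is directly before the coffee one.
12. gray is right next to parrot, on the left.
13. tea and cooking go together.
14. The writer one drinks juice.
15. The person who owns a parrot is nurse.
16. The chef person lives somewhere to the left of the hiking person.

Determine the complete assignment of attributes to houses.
Solution:

House | Hobby | Job | Drink | Pet | Color
-----------------------------------------
  1   | painting | plumber | smoothie | dog | black
  2   | reading | pilot | coffee | hamster | white
  3   | cooking | chef | tea | cat | gray
  4   | gardening | nurse | soda | parrot | brown
  5   | hiking | writer | juice | rabbit | orange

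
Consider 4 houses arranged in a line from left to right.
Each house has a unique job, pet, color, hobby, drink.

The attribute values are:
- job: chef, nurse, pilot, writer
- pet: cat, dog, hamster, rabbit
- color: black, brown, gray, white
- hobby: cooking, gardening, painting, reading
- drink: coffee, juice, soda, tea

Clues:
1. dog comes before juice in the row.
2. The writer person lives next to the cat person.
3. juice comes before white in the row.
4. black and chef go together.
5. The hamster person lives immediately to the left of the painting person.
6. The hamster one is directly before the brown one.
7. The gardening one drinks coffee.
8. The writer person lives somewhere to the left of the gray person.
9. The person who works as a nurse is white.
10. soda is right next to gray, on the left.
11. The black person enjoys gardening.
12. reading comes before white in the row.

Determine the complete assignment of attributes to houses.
Solution:

House | Job | Pet | Color | Hobby | Drink
-----------------------------------------
  1   | chef | hamster | black | gardening | coffee
  2   | writer | dog | brown | painting | soda
  3   | pilot | cat | gray | reading | juice
  4   | nurse | rabbit | white | cooking | tea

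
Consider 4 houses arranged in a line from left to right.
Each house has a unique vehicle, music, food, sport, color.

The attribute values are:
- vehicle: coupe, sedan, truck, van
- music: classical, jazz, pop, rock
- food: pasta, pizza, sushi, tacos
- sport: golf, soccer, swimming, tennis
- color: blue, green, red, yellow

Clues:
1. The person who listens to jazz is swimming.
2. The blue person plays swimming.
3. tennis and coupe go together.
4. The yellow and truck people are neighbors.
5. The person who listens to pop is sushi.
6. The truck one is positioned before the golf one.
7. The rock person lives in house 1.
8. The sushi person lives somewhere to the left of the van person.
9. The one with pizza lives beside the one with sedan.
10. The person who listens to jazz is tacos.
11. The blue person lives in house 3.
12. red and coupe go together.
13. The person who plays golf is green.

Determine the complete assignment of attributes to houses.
Solution:

House | Vehicle | Music | Food | Sport | Color
----------------------------------------------
  1   | coupe | rock | pizza | tennis | red
  2   | sedan | pop | sushi | soccer | yellow
  3   | truck | jazz | tacos | swimming | blue
  4   | van | classical | pasta | golf | green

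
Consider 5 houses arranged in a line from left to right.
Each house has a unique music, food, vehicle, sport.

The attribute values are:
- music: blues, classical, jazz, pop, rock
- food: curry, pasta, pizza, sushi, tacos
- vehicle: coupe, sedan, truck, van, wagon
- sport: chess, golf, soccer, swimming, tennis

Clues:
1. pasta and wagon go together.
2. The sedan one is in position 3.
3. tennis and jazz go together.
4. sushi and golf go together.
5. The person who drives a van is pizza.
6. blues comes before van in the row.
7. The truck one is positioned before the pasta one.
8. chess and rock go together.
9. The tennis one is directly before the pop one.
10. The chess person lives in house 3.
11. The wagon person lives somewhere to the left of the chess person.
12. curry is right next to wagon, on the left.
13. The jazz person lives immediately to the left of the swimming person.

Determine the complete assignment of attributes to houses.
Solution:

House | Music | Food | Vehicle | Sport
--------------------------------------
  1   | jazz | curry | truck | tennis
  2   | pop | pasta | wagon | swimming
  3   | rock | tacos | sedan | chess
  4   | blues | sushi | coupe | golf
  5   | classical | pizza | van | soccer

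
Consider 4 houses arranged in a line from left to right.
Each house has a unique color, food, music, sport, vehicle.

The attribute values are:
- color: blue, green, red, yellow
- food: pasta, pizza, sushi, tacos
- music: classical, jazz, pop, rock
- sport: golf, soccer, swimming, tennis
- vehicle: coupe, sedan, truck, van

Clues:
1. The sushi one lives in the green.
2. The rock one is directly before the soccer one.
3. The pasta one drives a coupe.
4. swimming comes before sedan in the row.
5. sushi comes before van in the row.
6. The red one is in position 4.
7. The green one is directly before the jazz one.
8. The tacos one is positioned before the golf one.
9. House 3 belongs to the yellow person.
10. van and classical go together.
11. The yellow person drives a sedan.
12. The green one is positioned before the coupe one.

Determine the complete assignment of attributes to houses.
Solution:

House | Color | Food | Music | Sport | Vehicle
----------------------------------------------
  1   | green | sushi | rock | swimming | truck
  2   | blue | pasta | jazz | soccer | coupe
  3   | yellow | tacos | pop | tennis | sedan
  4   | red | pizza | classical | golf | van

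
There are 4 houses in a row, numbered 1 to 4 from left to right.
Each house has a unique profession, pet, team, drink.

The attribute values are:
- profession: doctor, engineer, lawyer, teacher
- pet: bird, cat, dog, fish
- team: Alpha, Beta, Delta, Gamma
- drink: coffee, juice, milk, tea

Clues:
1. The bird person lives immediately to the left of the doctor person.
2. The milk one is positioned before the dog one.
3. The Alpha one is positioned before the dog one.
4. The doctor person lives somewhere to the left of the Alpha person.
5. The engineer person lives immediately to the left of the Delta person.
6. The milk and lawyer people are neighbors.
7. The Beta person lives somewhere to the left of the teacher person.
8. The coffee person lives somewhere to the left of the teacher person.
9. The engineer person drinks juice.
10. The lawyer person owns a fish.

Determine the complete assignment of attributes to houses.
Solution:

House | Profession | Pet | Team | Drink
---------------------------------------
  1   | engineer | bird | Beta | juice
  2   | doctor | cat | Delta | milk
  3   | lawyer | fish | Alpha | coffee
  4   | teacher | dog | Gamma | tea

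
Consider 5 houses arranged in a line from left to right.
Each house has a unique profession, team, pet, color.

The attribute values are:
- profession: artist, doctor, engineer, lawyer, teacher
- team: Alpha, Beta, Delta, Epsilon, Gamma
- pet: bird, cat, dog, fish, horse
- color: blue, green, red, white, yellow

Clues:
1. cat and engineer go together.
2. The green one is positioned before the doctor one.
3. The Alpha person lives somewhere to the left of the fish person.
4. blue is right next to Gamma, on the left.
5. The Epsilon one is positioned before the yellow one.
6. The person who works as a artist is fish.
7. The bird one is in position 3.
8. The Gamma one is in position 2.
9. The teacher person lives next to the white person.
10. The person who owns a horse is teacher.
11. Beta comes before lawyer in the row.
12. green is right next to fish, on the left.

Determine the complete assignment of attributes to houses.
Solution:

House | Profession | Team | Pet | Color
---------------------------------------
  1   | teacher | Beta | horse | blue
  2   | engineer | Gamma | cat | white
  3   | lawyer | Alpha | bird | green
  4   | artist | Epsilon | fish | red
  5   | doctor | Delta | dog | yellow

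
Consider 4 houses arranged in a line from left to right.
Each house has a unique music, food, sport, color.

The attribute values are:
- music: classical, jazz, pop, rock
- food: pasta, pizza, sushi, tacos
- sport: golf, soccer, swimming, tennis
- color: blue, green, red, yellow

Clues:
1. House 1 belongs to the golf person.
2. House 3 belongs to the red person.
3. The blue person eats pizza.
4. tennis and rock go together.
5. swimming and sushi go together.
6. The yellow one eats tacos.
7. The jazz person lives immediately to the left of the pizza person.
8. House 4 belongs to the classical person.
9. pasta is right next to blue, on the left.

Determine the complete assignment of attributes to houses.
Solution:

House | Music | Food | Sport | Color
------------------------------------
  1   | jazz | pasta | golf | green
  2   | rock | pizza | tennis | blue
  3   | pop | sushi | swimming | red
  4   | classical | tacos | soccer | yellow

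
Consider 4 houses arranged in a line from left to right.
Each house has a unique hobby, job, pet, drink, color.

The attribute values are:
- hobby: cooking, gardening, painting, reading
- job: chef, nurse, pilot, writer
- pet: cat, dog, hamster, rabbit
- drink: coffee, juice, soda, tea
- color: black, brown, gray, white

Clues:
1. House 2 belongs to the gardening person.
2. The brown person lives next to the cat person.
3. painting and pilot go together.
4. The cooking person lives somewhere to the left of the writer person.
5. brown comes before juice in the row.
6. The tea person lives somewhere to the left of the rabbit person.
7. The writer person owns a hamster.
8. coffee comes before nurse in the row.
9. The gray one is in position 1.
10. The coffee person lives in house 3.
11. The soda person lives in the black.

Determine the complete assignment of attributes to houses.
Solution:

House | Hobby | Job | Pet | Drink | Color
-----------------------------------------
  1   | cooking | chef | dog | tea | gray
  2   | gardening | writer | hamster | soda | black
  3   | painting | pilot | rabbit | coffee | brown
  4   | reading | nurse | cat | juice | white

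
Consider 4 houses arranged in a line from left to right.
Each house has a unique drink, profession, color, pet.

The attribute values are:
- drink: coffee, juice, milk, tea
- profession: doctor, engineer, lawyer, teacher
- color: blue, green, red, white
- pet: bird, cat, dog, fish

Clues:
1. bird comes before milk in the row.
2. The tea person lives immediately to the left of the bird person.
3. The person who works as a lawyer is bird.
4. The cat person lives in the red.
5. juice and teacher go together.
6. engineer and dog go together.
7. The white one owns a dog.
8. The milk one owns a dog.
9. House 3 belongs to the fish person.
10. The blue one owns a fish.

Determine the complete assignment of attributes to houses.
Solution:

House | Drink | Profession | Color | Pet
----------------------------------------
  1   | tea | doctor | red | cat
  2   | coffee | lawyer | green | bird
  3   | juice | teacher | blue | fish
  4   | milk | engineer | white | dog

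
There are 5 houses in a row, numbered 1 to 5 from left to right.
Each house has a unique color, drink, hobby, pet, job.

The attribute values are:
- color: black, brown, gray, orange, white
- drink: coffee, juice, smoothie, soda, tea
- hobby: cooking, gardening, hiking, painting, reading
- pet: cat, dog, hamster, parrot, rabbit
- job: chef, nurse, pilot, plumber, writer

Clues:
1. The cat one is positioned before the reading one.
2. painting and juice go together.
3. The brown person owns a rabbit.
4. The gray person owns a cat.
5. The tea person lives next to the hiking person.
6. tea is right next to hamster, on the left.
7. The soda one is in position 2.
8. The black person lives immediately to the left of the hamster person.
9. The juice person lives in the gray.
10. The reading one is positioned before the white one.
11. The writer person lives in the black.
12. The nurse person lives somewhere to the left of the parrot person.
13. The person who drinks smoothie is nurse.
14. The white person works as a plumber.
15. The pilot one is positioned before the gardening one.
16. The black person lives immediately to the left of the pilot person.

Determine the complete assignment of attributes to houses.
Solution:

House | Color | Drink | Hobby | Pet | Job
-----------------------------------------
  1   | black | tea | cooking | dog | writer
  2   | orange | soda | hiking | hamster | pilot
  3   | gray | juice | painting | cat | chef
  4   | brown | smoothie | reading | rabbit | nurse
  5   | white | coffee | gardening | parrot | plumber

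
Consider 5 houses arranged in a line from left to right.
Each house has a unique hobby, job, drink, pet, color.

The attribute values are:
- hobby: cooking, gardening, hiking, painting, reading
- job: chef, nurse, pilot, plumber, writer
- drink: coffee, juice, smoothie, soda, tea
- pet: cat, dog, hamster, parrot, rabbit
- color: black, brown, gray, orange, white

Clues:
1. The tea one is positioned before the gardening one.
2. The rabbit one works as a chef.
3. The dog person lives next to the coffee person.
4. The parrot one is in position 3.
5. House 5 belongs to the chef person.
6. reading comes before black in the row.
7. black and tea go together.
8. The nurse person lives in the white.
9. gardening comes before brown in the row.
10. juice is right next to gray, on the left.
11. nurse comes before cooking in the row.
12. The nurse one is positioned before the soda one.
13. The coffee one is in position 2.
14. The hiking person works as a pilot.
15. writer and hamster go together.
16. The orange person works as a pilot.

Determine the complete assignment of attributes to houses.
Solution:

House | Hobby | Job | Drink | Pet | Color
-----------------------------------------
  1   | hiking | pilot | juice | dog | orange
  2   | reading | writer | coffee | hamster | gray
  3   | painting | plumber | tea | parrot | black
  4   | gardening | nurse | smoothie | cat | white
  5   | cooking | chef | soda | rabbit | brown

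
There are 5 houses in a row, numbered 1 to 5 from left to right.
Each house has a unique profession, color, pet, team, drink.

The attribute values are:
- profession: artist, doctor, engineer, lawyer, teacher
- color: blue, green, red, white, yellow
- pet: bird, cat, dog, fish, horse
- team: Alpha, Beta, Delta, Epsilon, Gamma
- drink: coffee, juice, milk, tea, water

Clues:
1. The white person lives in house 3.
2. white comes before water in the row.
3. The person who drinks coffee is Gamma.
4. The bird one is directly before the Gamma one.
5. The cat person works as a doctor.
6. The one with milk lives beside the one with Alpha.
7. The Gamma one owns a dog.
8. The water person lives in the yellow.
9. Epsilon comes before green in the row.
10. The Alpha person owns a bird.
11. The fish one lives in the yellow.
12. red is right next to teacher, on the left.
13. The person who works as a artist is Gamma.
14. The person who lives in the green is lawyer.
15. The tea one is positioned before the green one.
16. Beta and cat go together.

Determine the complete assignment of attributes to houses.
Solution:

House | Profession | Color | Pet | Team | Drink
-----------------------------------------------
  1   | doctor | red | cat | Beta | milk
  2   | teacher | blue | bird | Alpha | tea
  3   | artist | white | dog | Gamma | coffee
  4   | engineer | yellow | fish | Epsilon | water
  5   | lawyer | green | horse | Delta | juice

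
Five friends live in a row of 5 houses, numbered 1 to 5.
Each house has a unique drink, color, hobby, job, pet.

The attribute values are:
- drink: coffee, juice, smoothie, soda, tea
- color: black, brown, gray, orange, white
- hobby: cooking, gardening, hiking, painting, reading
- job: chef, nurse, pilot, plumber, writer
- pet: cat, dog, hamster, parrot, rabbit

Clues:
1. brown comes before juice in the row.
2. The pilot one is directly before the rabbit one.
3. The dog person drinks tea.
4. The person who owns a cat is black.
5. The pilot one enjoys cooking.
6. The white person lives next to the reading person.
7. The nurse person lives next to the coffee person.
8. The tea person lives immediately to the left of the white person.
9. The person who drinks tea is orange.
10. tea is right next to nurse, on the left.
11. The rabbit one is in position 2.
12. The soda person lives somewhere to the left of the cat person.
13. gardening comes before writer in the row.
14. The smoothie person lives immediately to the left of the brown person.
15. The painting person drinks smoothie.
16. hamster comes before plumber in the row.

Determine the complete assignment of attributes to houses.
Solution:

House | Drink | Color | Hobby | Job | Pet
-----------------------------------------
  1   | tea | orange | cooking | pilot | dog
  2   | smoothie | white | painting | nurse | rabbit
  3   | coffee | brown | reading | chef | hamster
  4   | soda | gray | gardening | plumber | parrot
  5   | juice | black | hiking | writer | cat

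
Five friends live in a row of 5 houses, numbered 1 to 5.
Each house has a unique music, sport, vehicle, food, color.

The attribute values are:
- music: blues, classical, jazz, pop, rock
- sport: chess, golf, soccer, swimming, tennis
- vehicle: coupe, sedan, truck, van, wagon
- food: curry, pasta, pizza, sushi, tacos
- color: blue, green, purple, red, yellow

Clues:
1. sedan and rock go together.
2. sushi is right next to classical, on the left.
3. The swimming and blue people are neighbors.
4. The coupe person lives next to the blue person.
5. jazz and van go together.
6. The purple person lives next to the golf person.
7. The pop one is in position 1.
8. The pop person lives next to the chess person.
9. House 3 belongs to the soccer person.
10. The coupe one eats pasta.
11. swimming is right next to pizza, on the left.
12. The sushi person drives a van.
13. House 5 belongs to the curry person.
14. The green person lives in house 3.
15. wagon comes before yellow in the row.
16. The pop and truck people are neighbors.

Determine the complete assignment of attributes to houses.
Solution:

House | Music | Sport | Vehicle | Food | Color
----------------------------------------------
  1   | pop | swimming | coupe | pasta | red
  2   | blues | chess | truck | pizza | blue
  3   | jazz | soccer | van | sushi | green
  4   | classical | tennis | wagon | tacos | purple
  5   | rock | golf | sedan | curry | yellow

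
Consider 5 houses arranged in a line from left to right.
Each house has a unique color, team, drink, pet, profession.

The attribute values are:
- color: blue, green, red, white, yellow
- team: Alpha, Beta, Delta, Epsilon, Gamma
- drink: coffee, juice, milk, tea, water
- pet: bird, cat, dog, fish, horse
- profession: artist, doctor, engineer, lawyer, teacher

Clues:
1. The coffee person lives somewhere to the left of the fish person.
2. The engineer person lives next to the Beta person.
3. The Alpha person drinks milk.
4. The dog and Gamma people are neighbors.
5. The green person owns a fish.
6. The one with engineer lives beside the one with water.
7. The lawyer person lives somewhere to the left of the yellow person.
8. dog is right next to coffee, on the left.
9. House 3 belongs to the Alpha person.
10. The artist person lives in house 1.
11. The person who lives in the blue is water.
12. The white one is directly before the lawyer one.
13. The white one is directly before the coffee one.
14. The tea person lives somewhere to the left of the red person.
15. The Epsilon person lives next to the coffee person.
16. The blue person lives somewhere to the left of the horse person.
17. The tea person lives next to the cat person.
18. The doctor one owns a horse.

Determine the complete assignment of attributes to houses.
Solution:

House | Color | Team | Drink | Pet | Profession
-----------------------------------------------
  1   | white | Epsilon | tea | dog | artist
  2   | red | Gamma | coffee | cat | lawyer
  3   | green | Alpha | milk | fish | engineer
  4   | blue | Beta | water | bird | teacher
  5   | yellow | Delta | juice | horse | doctor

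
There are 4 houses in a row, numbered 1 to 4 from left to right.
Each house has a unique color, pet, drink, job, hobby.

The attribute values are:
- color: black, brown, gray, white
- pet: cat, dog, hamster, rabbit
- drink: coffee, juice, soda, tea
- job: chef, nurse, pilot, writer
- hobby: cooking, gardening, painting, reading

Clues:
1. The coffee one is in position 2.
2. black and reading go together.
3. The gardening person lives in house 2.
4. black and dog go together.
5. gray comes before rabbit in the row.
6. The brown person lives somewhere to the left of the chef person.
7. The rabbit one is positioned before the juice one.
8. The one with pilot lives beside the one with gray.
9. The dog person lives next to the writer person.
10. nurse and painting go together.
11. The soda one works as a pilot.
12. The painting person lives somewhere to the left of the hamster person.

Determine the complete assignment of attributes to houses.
Solution:

House | Color | Pet | Drink | Job | Hobby
-----------------------------------------
  1   | black | dog | soda | pilot | reading
  2   | gray | cat | coffee | writer | gardening
  3   | brown | rabbit | tea | nurse | painting
  4   | white | hamster | juice | chef | cooking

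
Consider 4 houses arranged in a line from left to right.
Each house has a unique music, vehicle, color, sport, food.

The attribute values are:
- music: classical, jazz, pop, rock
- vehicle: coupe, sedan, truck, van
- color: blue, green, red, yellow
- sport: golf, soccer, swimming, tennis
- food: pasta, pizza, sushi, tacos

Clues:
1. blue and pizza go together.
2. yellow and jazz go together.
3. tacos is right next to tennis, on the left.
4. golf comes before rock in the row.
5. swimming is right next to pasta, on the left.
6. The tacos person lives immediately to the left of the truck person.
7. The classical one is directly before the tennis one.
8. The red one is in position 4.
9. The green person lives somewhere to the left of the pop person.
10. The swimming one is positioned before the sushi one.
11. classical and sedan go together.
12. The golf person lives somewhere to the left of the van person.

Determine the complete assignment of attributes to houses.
Solution:

House | Music | Vehicle | Color | Sport | Food
----------------------------------------------
  1   | classical | sedan | green | swimming | tacos
  2   | jazz | truck | yellow | tennis | pasta
  3   | pop | coupe | blue | golf | pizza
  4   | rock | van | red | soccer | sushi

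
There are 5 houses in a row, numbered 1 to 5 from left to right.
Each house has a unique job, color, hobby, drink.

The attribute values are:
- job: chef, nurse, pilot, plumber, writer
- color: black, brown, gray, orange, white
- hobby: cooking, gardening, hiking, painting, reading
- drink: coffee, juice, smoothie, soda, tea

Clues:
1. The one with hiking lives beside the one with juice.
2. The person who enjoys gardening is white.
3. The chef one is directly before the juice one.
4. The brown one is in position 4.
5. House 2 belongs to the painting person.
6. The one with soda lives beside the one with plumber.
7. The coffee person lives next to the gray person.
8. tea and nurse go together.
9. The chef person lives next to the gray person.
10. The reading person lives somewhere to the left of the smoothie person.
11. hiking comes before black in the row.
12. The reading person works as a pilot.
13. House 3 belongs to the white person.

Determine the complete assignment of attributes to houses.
Solution:

House | Job | Color | Hobby | Drink
-----------------------------------
  1   | chef | orange | hiking | coffee
  2   | writer | gray | painting | juice
  3   | nurse | white | gardening | tea
  4   | pilot | brown | reading | soda
  5   | plumber | black | cooking | smoothie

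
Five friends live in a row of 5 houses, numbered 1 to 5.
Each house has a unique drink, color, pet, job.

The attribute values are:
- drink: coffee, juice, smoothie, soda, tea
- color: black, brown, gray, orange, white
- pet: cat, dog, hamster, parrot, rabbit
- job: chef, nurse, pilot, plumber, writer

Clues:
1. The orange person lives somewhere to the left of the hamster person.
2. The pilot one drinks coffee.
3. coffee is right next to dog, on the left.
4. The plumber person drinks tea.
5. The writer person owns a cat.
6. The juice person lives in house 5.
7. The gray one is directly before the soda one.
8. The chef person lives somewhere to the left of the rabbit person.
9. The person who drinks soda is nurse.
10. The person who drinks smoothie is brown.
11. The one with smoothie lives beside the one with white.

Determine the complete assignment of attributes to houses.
Solution:

House | Drink | Color | Pet | Job
---------------------------------
  1   | coffee | gray | parrot | pilot
  2   | soda | orange | dog | nurse
  3   | smoothie | brown | hamster | chef
  4   | tea | white | rabbit | plumber
  5   | juice | black | cat | writer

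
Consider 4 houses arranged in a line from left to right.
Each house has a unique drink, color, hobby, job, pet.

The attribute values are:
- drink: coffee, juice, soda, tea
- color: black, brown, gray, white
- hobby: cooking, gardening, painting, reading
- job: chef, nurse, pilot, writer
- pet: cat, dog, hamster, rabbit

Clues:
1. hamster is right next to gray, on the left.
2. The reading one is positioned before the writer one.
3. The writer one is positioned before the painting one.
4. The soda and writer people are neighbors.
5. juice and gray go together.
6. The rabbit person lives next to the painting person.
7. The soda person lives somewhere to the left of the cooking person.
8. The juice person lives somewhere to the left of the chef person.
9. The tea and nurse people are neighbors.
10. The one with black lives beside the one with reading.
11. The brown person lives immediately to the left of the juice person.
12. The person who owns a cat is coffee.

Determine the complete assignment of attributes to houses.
Solution:

House | Drink | Color | Hobby | Job | Pet
-----------------------------------------
  1   | tea | black | gardening | pilot | dog
  2   | soda | brown | reading | nurse | hamster
  3   | juice | gray | cooking | writer | rabbit
  4   | coffee | white | painting | chef | cat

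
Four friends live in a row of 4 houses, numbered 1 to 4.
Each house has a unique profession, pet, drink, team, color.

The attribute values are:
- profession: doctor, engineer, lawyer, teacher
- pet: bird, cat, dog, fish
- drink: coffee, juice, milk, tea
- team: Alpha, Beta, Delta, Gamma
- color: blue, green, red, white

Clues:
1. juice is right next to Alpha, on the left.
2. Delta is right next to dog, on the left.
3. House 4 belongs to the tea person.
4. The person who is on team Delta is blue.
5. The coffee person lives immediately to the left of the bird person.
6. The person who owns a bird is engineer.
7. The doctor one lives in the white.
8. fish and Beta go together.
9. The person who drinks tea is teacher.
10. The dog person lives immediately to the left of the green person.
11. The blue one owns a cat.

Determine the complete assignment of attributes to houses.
Solution:

House | Profession | Pet | Drink | Team | Color
-----------------------------------------------
  1   | lawyer | cat | juice | Delta | blue
  2   | doctor | dog | coffee | Alpha | white
  3   | engineer | bird | milk | Gamma | green
  4   | teacher | fish | tea | Beta | red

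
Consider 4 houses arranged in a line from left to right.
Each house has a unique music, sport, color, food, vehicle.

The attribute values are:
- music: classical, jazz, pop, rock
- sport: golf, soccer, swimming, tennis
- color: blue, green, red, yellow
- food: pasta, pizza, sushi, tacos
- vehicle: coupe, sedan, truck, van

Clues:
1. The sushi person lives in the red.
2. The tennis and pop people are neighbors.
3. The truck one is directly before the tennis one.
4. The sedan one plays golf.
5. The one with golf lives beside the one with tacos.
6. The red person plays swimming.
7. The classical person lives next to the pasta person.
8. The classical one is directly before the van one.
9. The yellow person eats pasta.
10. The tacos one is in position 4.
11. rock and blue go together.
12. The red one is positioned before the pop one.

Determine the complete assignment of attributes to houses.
Solution:

House | Music | Sport | Color | Food | Vehicle
----------------------------------------------
  1   | classical | swimming | red | sushi | truck
  2   | jazz | tennis | yellow | pasta | van
  3   | pop | golf | green | pizza | sedan
  4   | rock | soccer | blue | tacos | coupe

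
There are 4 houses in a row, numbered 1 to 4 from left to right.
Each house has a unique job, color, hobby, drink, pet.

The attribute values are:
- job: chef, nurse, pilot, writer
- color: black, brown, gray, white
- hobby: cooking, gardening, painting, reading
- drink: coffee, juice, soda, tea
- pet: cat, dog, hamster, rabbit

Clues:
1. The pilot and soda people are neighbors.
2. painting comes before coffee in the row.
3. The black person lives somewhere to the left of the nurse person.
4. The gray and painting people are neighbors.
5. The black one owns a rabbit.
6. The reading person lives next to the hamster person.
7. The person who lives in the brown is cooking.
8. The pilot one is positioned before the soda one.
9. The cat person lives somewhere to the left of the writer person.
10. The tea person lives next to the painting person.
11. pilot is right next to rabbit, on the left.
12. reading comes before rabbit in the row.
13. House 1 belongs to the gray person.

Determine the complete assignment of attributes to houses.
Solution:

House | Job | Color | Hobby | Drink | Pet
-----------------------------------------
  1   | chef | gray | reading | tea | cat
  2   | pilot | white | painting | juice | hamster
  3   | writer | black | gardening | soda | rabbit
  4   | nurse | brown | cooking | coffee | dog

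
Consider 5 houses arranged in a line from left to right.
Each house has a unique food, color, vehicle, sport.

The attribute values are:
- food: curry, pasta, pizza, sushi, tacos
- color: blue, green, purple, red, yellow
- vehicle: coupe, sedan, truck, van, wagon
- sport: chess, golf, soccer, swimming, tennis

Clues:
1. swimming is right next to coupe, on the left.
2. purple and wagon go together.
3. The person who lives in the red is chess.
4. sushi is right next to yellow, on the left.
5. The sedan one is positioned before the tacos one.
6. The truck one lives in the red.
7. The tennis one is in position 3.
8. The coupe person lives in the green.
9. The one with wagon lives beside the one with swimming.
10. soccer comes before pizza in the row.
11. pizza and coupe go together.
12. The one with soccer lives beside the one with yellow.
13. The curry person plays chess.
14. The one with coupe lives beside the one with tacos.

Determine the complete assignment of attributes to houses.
Solution:

House | Food | Color | Vehicle | Sport
--------------------------------------
  1   | sushi | purple | wagon | soccer
  2   | pasta | yellow | sedan | swimming
  3   | pizza | green | coupe | tennis
  4   | tacos | blue | van | golf
  5   | curry | red | truck | chess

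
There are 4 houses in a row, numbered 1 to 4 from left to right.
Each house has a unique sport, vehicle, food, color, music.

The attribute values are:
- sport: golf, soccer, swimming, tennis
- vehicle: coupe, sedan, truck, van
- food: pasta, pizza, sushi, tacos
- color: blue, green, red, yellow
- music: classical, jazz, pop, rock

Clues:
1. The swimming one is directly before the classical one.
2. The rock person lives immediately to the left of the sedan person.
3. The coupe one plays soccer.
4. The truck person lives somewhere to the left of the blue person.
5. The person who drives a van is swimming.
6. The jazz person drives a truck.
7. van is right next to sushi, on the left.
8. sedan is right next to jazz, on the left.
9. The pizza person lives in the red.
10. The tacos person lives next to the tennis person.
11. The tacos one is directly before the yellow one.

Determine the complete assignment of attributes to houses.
Solution:

House | Sport | Vehicle | Food | Color | Music
----------------------------------------------
  1   | swimming | van | tacos | green | rock
  2   | tennis | sedan | sushi | yellow | classical
  3   | golf | truck | pizza | red | jazz
  4   | soccer | coupe | pasta | blue | pop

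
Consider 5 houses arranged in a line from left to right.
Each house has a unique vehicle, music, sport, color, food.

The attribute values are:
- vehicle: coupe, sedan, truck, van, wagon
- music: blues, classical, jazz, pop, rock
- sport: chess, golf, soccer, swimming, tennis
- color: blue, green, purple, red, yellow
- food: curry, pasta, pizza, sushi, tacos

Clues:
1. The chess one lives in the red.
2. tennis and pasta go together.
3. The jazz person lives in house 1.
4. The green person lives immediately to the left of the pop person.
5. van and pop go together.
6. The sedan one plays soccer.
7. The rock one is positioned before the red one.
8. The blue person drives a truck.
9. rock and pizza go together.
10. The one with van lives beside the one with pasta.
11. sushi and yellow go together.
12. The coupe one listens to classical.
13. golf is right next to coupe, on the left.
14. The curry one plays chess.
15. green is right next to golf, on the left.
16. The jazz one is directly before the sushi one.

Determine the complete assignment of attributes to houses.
Solution:

House | Vehicle | Music | Sport | Color | Food
----------------------------------------------
  1   | sedan | jazz | soccer | green | tacos
  2   | van | pop | golf | yellow | sushi
  3   | coupe | classical | tennis | purple | pasta
  4   | truck | rock | swimming | blue | pizza
  5   | wagon | blues | chess | red | curry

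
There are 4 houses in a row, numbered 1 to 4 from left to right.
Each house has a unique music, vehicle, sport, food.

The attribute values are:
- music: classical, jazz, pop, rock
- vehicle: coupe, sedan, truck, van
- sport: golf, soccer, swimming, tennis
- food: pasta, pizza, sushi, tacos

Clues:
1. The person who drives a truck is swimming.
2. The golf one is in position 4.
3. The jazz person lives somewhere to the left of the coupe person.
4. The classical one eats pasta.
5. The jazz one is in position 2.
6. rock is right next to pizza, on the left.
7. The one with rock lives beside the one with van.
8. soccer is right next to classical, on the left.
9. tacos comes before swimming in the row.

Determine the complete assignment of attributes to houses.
Solution:

House | Music | Vehicle | Sport | Food
--------------------------------------
  1   | rock | sedan | tennis | tacos
  2   | jazz | van | soccer | pizza
  3   | classical | truck | swimming | pasta
  4   | pop | coupe | golf | sushi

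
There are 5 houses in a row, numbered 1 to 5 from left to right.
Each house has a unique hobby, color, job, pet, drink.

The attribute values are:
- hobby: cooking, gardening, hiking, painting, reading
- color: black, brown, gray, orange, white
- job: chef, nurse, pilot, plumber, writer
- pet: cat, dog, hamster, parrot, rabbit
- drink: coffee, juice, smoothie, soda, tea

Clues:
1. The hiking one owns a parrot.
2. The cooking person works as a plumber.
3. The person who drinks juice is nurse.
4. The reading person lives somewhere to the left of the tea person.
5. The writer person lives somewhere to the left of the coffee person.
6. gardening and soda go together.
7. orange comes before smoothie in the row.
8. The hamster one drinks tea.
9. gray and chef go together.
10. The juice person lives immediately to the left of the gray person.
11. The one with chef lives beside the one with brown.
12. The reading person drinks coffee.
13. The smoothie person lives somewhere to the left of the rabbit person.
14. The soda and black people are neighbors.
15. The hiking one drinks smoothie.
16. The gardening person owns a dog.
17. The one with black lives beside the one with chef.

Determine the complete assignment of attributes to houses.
Solution:

House | Hobby | Color | Job | Pet | Drink
-----------------------------------------
  1   | gardening | orange | writer | dog | soda
  2   | painting | black | nurse | cat | juice
  3   | hiking | gray | chef | parrot | smoothie
  4   | reading | brown | pilot | rabbit | coffee
  5   | cooking | white | plumber | hamster | tea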